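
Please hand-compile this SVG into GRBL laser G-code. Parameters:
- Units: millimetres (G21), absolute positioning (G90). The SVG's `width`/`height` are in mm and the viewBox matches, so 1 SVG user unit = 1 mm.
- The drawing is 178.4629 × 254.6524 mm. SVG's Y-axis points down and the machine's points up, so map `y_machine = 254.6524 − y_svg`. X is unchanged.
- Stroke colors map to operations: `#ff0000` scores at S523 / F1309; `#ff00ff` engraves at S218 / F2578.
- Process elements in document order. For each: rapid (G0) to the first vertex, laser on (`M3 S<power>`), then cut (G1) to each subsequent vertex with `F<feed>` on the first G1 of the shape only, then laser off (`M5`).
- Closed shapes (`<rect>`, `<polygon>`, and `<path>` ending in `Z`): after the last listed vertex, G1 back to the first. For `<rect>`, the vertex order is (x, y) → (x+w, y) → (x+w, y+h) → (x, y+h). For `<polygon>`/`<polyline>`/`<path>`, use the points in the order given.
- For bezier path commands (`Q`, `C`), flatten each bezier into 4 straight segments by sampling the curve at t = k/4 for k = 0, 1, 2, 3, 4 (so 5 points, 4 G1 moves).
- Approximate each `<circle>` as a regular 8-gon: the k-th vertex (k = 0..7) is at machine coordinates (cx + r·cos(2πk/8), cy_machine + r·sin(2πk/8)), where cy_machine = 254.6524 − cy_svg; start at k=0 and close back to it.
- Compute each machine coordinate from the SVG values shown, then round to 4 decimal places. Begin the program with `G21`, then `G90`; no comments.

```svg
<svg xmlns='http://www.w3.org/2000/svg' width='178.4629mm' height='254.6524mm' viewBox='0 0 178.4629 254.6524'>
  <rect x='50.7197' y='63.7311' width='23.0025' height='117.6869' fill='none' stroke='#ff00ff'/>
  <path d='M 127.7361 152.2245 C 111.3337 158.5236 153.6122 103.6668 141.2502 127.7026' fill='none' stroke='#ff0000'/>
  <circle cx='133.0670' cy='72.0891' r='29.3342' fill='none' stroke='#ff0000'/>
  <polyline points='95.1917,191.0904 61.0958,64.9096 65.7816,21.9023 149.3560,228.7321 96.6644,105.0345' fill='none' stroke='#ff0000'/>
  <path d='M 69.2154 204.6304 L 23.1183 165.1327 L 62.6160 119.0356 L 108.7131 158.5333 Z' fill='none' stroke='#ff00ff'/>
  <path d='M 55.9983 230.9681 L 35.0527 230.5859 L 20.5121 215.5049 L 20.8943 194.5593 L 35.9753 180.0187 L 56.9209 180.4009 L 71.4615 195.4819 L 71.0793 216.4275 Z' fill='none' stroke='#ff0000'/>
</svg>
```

Since the viewBox matches the mm dimensions, user units are millimetres directly. The only transform is the Y-flip y_m = 254.6524 − y_svg.

Shape 1 is a rectangle drawn with `<rect>`. Its stroke #ff00ff means engrave at S218, F2578. After flipping Y the toolpath is (50.7197,190.9213) → (73.7222,190.9213) → (73.7222,73.2344) → (50.7197,73.2344) → (50.7197,190.9213), returning to the start.

Shape 2 is a cubic bezier drawn with `<path>`. Its stroke #ff0000 means score at S523, F1309. After flipping Y the toolpath is (127.7361,102.4279) → (124.6663,106.9820) → (132.9780,121.3401) → (142.0473,132.3725) → (141.2502,126.9498).

Shape 3 is a circle drawn with `<circle>`. Its stroke #ff0000 means score at S523, F1309. After flipping Y the toolpath is (162.4012,182.5633) → (153.8094,203.3057) → (133.0670,211.8975) → (112.3246,203.3057) → (103.7328,182.5633) → (112.3246,161.8209) → (133.0670,153.2291) → (153.8094,161.8209) → (162.4012,182.5633), returning to the start.

Shape 4 is a open polyline drawn with `<polyline>`. Its stroke #ff0000 means score at S523, F1309. After flipping Y the toolpath is (95.1917,63.5620) → (61.0958,189.7428) → (65.7816,232.7501) → (149.3560,25.9203) → (96.6644,149.6179).

Shape 5 is a regular polygon drawn with `<path>`. Its stroke #ff00ff means engrave at S218, F2578. After flipping Y the toolpath is (69.2154,50.0220) → (23.1183,89.5197) → (62.6160,135.6168) → (108.7131,96.1191) → (69.2154,50.0220), returning to the start.

Shape 6 is a regular polygon drawn with `<path>`. Its stroke #ff0000 means score at S523, F1309. After flipping Y the toolpath is (55.9983,23.6843) → (35.0527,24.0665) → (20.5121,39.1475) → (20.8943,60.0931) → (35.9753,74.6337) → (56.9209,74.2515) → (71.4615,59.1705) → (71.0793,38.2249) → (55.9983,23.6843), returning to the start.

G21
G90
G0 X50.7197 Y190.9213
M3 S218
G1 X73.7222 Y190.9213 F2578
G1 X73.7222 Y73.2344
G1 X50.7197 Y73.2344
G1 X50.7197 Y190.9213
M5
G0 X127.7361 Y102.4279
M3 S523
G1 X124.6663 Y106.9820 F1309
G1 X132.9780 Y121.3401
G1 X142.0473 Y132.3725
G1 X141.2502 Y126.9498
M5
G0 X162.4012 Y182.5633
M3 S523
G1 X153.8094 Y203.3057 F1309
G1 X133.0670 Y211.8975
G1 X112.3246 Y203.3057
G1 X103.7328 Y182.5633
G1 X112.3246 Y161.8209
G1 X133.0670 Y153.2291
G1 X153.8094 Y161.8209
G1 X162.4012 Y182.5633
M5
G0 X95.1917 Y63.5620
M3 S523
G1 X61.0958 Y189.7428 F1309
G1 X65.7816 Y232.7501
G1 X149.3560 Y25.9203
G1 X96.6644 Y149.6179
M5
G0 X69.2154 Y50.0220
M3 S218
G1 X23.1183 Y89.5197 F2578
G1 X62.6160 Y135.6168
G1 X108.7131 Y96.1191
G1 X69.2154 Y50.0220
M5
G0 X55.9983 Y23.6843
M3 S523
G1 X35.0527 Y24.0665 F1309
G1 X20.5121 Y39.1475
G1 X20.8943 Y60.0931
G1 X35.9753 Y74.6337
G1 X56.9209 Y74.2515
G1 X71.4615 Y59.1705
G1 X71.0793 Y38.2249
G1 X55.9983 Y23.6843
M5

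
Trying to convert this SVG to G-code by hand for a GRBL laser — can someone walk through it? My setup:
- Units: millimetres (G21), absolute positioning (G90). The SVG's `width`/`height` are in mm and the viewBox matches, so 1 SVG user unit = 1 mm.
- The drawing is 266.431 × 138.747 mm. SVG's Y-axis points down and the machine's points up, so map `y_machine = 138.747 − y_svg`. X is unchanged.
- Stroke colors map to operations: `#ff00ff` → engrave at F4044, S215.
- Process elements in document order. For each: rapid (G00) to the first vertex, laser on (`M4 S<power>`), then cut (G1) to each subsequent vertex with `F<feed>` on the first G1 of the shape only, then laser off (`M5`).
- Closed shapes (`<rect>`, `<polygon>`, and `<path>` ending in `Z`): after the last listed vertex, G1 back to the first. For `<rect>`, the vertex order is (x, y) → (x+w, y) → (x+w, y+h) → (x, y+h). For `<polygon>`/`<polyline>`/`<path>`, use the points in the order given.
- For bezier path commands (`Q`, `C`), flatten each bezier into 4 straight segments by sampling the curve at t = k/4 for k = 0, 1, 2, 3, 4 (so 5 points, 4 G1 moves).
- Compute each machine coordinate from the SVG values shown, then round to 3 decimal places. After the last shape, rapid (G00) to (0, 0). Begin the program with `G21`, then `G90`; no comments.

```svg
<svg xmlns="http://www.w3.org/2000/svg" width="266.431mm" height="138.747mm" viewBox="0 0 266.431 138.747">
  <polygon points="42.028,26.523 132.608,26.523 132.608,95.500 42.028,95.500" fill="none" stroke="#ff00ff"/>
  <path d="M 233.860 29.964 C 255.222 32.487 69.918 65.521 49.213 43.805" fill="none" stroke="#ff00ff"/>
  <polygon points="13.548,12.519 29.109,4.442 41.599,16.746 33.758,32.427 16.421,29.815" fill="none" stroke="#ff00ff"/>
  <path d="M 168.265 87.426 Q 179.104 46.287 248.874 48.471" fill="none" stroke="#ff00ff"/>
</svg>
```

G21
G90
G00 X42.028 Y112.224
M4 S215
G1 X132.608 Y112.224 F4044
G1 X132.608 Y43.247
G1 X42.028 Y43.247
G1 X42.028 Y112.224
M5
G00 X233.860 Y108.783
M4 S215
G1 X216.933 Y102.502 F4044
G1 X157.312 Y92.773
G1 X89.803 Y87.588
G1 X49.213 Y94.942
M5
G00 X13.548 Y126.228
M4 S215
G1 X29.109 Y134.305 F4044
G1 X41.599 Y122.001
G1 X33.758 Y106.320
G1 X16.421 Y108.932
G1 X13.548 Y126.228
M5
G00 X168.265 Y51.321
M4 S215
G1 X177.368 Y69.183 F4044
G1 X193.837 Y81.629
G1 X217.672 Y88.660
G1 X248.874 Y90.276
M5
G00 X0.000 Y0.000

1 u = 1 mm; y_m = 138.747 − y.

[1] `<polygon>` rectangle, #ff00ff→engrave S215 F4044: (42.028,112.224) → (132.608,112.224) → (132.608,43.247) → (42.028,43.247) → (42.028,112.224) (closed)

[2] `<path>` cubic bezier, #ff00ff→engrave S215 F4044: (233.860,108.783) → (216.933,102.502) → (157.312,92.773) → (89.803,87.588) → (49.213,94.942)

[3] `<polygon>` regular polygon, #ff00ff→engrave S215 F4044: (13.548,126.228) → (29.109,134.305) → (41.599,122.001) → (33.758,106.320) → (16.421,108.932) → (13.548,126.228) (closed)

[4] `<path>` quadratic bezier, #ff00ff→engrave S215 F4044: (168.265,51.321) → (177.368,69.183) → (193.837,81.629) → (217.672,88.660) → (248.874,90.276)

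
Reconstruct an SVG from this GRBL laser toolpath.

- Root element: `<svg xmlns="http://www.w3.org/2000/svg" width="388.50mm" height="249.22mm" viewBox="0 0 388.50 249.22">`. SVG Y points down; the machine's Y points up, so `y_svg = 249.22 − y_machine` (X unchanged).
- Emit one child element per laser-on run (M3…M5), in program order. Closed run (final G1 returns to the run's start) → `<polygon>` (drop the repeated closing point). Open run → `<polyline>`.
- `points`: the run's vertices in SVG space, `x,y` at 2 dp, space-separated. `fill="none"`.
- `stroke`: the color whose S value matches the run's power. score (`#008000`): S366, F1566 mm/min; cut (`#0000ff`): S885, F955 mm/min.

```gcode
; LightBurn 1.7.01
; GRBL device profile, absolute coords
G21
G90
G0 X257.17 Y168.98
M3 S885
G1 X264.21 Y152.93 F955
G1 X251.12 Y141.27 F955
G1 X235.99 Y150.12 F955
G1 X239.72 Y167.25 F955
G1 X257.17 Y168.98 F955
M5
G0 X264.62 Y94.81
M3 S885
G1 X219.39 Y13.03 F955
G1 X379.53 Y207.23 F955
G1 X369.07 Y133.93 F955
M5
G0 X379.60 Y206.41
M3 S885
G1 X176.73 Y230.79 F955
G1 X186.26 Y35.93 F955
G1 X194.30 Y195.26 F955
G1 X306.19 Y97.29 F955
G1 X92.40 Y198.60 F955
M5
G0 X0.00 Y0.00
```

<svg xmlns="http://www.w3.org/2000/svg" width="388.50mm" height="249.22mm" viewBox="0 0 388.50 249.22">
  <polygon points="257.17,80.24 264.21,96.29 251.12,107.95 235.99,99.10 239.72,81.97" fill="none" stroke="#0000ff"/>
  <polyline points="264.62,154.41 219.39,236.19 379.53,41.99 369.07,115.29" fill="none" stroke="#0000ff"/>
  <polyline points="379.60,42.81 176.73,18.43 186.26,213.29 194.30,53.96 306.19,151.93 92.40,50.62" fill="none" stroke="#0000ff"/>
</svg>

Machine Y-up, SVG Y-down with viewBox height 249.22, so y_svg = 249.22 − y_machine; X carries over. Every run uses S885, so all elements get stroke `#0000ff` (cut).

Run 1: The run returns to its start, so emit a `<polygon>` with points (Y-flipped): 257.17,80.24 264.21,96.29 251.12,107.95 235.99,99.10 239.72,81.97.

Run 2: The run is open, so emit a `<polyline>` with points (Y-flipped): 264.62,154.41 219.39,236.19 379.53,41.99 369.07,115.29.

Run 3: The run is open, so emit a `<polyline>` with points (Y-flipped): 379.60,42.81 176.73,18.43 186.26,213.29 194.30,53.96 306.19,151.93 92.40,50.62.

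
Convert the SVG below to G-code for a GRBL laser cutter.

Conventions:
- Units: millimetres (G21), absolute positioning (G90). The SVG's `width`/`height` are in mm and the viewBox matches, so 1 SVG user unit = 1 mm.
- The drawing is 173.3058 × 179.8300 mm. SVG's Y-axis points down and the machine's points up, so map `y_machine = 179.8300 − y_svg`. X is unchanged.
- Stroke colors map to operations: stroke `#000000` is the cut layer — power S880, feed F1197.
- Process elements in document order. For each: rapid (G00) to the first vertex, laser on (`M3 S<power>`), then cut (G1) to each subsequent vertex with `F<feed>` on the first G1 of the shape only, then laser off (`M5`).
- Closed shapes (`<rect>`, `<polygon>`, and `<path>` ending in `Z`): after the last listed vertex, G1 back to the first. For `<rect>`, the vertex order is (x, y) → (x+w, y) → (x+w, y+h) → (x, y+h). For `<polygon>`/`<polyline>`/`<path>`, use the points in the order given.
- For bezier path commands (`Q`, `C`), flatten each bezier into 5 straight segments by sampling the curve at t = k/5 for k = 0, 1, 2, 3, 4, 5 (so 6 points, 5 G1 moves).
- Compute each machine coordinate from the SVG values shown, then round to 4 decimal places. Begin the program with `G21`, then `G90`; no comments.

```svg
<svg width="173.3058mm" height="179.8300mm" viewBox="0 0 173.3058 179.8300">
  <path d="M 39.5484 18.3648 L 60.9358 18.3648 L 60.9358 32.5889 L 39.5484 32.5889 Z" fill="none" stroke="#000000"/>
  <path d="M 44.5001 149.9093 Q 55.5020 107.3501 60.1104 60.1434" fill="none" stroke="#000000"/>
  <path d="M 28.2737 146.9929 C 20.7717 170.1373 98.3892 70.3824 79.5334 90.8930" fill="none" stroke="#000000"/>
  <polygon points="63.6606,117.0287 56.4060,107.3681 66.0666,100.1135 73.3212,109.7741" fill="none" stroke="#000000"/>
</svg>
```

G21
G90
G00 X39.5484 Y161.4652
M3 S880
G1 X60.9358 Y161.4652 F1197
G1 X60.9358 Y147.2411
G1 X39.5484 Y147.2411
G1 X39.5484 Y161.4652
M5
G00 X44.5001 Y29.9207
M3 S880
G1 X48.6451 Y47.1303 F1197
G1 X52.2787 Y64.7117
G1 X55.4007 Y82.6648
G1 X58.0113 Y100.9898
G1 X60.1104 Y119.6866
M5
G00 X28.2737 Y32.8371
M3 S880
G1 X32.5341 Y31.7531 F1197
G1 X48.5067 Y48.4929
G1 X67.4751 Y71.3848
G1 X80.7228 Y88.7568
G1 X79.5334 Y88.9370
M5
G00 X63.6606 Y62.8013
M3 S880
G1 X56.4060 Y72.4619 F1197
G1 X66.0666 Y79.7165
G1 X73.3212 Y70.0559
G1 X63.6606 Y62.8013
M5

Since the viewBox matches the mm dimensions, user units are millimetres directly. The only transform is the Y-flip y_m = 179.8300 − y_svg.

Shape 1 is a rectangle drawn with `<path>`. Its stroke #000000 means cut at S880, F1197. After flipping Y the toolpath is (39.5484,161.4652) → (60.9358,161.4652) → (60.9358,147.2411) → (39.5484,147.2411) → (39.5484,161.4652), returning to the start.

Shape 2 is a quadratic bezier drawn with `<path>`. Its stroke #000000 means cut at S880, F1197. After flipping Y the toolpath is (44.5001,29.9207) → (48.6451,47.1303) → (52.2787,64.7117) → (55.4007,82.6648) → (58.0113,100.9898) → (60.1104,119.6866).

Shape 3 is a cubic bezier drawn with `<path>`. Its stroke #000000 means cut at S880, F1197. After flipping Y the toolpath is (28.2737,32.8371) → (32.5341,31.7531) → (48.5067,48.4929) → (67.4751,71.3848) → (80.7228,88.7568) → (79.5334,88.9370).

Shape 4 is a regular polygon drawn with `<polygon>`. Its stroke #000000 means cut at S880, F1197. After flipping Y the toolpath is (63.6606,62.8013) → (56.4060,72.4619) → (66.0666,79.7165) → (73.3212,70.0559) → (63.6606,62.8013), returning to the start.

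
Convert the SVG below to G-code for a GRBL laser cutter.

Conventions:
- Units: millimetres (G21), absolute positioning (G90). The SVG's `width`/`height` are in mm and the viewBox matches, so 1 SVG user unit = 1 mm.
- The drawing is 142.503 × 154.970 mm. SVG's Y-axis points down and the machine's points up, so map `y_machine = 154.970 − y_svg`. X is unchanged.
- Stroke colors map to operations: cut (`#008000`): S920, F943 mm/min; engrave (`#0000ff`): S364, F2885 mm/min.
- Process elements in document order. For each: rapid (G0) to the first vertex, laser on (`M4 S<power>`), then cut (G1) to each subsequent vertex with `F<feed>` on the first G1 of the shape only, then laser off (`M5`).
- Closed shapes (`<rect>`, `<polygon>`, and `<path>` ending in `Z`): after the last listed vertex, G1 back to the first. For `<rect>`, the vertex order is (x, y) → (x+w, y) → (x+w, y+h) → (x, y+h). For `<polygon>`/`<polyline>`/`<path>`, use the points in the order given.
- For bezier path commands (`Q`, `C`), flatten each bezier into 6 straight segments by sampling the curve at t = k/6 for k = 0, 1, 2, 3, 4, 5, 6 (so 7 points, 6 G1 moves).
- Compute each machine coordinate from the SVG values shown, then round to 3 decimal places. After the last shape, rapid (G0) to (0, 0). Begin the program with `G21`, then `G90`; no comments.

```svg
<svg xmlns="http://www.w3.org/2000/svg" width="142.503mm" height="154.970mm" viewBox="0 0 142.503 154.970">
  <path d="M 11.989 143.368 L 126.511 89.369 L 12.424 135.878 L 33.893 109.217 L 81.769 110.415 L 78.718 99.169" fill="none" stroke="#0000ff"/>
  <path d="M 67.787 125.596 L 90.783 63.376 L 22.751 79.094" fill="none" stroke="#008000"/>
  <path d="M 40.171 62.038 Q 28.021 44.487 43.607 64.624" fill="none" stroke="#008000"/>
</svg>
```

Since the viewBox matches the mm dimensions, user units are millimetres directly. The only transform is the Y-flip y_m = 154.970 − y_svg.

Shape 1 is a open polyline drawn with `<path>`. Its stroke #0000ff means engrave at S364, F2885. After flipping Y the toolpath is (11.989,11.602) → (126.511,65.601) → (12.424,19.092) → (33.893,45.753) → (81.769,44.555) → (78.718,55.801).

Shape 2 is a open polyline drawn with `<path>`. Its stroke #008000 means cut at S920, F943. After flipping Y the toolpath is (67.787,29.374) → (90.783,91.594) → (22.751,75.876).

Shape 3 is a quadratic bezier drawn with `<path>`. Its stroke #008000 means cut at S920, F943. After flipping Y the toolpath is (40.171,92.932) → (36.891,97.735) → (35.153,100.445) → (34.955,101.061) → (36.298,99.583) → (39.182,96.011) → (43.607,90.346).

G21
G90
G0 X11.989 Y11.602
M4 S364
G1 X126.511 Y65.601 F2885
G1 X12.424 Y19.092
G1 X33.893 Y45.753
G1 X81.769 Y44.555
G1 X78.718 Y55.801
M5
G0 X67.787 Y29.374
M4 S920
G1 X90.783 Y91.594 F943
G1 X22.751 Y75.876
M5
G0 X40.171 Y92.932
M4 S920
G1 X36.891 Y97.735 F943
G1 X35.153 Y100.445
G1 X34.955 Y101.061
G1 X36.298 Y99.583
G1 X39.182 Y96.011
G1 X43.607 Y90.346
M5
G0 X0.000 Y0.000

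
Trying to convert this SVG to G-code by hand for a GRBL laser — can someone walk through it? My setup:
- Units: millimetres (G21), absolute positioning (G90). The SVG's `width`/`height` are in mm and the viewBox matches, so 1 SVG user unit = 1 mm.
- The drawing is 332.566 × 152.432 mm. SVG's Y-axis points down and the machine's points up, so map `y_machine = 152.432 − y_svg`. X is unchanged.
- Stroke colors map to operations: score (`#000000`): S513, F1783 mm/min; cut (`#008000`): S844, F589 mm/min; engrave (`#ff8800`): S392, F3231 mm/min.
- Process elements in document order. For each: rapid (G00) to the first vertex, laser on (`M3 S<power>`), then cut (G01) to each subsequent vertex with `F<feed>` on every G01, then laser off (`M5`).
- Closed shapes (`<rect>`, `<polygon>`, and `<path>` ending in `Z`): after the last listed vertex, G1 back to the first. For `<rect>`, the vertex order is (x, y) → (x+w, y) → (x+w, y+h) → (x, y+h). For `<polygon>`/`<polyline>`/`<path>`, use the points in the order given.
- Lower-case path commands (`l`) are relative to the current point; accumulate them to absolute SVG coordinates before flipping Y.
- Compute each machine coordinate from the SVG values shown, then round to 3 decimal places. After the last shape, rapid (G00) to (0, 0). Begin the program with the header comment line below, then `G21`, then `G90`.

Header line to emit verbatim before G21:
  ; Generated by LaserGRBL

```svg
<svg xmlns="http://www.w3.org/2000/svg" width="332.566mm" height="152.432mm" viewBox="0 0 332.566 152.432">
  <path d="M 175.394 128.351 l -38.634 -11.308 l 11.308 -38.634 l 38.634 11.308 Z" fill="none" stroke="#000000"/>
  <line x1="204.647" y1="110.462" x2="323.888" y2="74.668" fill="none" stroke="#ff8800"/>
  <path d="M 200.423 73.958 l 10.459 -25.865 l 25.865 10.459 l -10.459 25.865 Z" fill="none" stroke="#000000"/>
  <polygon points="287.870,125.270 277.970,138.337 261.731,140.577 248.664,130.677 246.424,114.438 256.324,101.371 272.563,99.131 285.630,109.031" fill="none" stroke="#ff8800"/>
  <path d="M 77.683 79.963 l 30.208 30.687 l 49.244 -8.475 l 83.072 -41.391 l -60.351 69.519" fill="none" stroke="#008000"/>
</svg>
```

viewBox `0 0 332.566 152.432` with mm width/height → 1 unit = 1 mm. Flip: y_m = 152.432 − y_svg.

**Shape 1** — `<path>` regular polygon, stroke `#000000` → score (S513, F1783). Machine vertices: (175.394,24.081) → (136.760,35.389) → (148.068,74.023) → (186.702,62.715) → (175.394,24.081). Closed: final G1 returns to the first vertex.

**Shape 2** — `<line>` line segment, stroke `#ff8800` → engrave (S392, F3231). Machine vertices: (204.647,41.970) → (323.888,77.764). Open path.

**Shape 3** — `<path>` regular polygon, stroke `#000000` → score (S513, F1783). Machine vertices: (200.423,78.474) → (210.882,104.339) → (236.747,93.880) → (226.288,68.015) → (200.423,78.474). Closed: final G1 returns to the first vertex.

**Shape 4** — `<polygon>` regular polygon, stroke `#ff8800` → engrave (S392, F3231). Machine vertices: (287.870,27.162) → (277.970,14.095) → (261.731,11.855) → (248.664,21.755) → (246.424,37.994) → (256.324,51.061) → (272.563,53.301) → (285.630,43.401) → (287.870,27.162). Closed: final G1 returns to the first vertex.

**Shape 5** — `<path>` open polyline, stroke `#008000` → cut (S844, F589). Machine vertices: (77.683,72.469) → (107.891,41.782) → (157.135,50.257) → (240.207,91.648) → (179.856,22.129). Open path.

; Generated by LaserGRBL
G21
G90
G00 X175.394 Y24.081
M3 S513
G01 X136.760 Y35.389 F1783
G01 X148.068 Y74.023 F1783
G01 X186.702 Y62.715 F1783
G01 X175.394 Y24.081 F1783
M5
G00 X204.647 Y41.970
M3 S392
G01 X323.888 Y77.764 F3231
M5
G00 X200.423 Y78.474
M3 S513
G01 X210.882 Y104.339 F1783
G01 X236.747 Y93.880 F1783
G01 X226.288 Y68.015 F1783
G01 X200.423 Y78.474 F1783
M5
G00 X287.870 Y27.162
M3 S392
G01 X277.970 Y14.095 F3231
G01 X261.731 Y11.855 F3231
G01 X248.664 Y21.755 F3231
G01 X246.424 Y37.994 F3231
G01 X256.324 Y51.061 F3231
G01 X272.563 Y53.301 F3231
G01 X285.630 Y43.401 F3231
G01 X287.870 Y27.162 F3231
M5
G00 X77.683 Y72.469
M3 S844
G01 X107.891 Y41.782 F589
G01 X157.135 Y50.257 F589
G01 X240.207 Y91.648 F589
G01 X179.856 Y22.129 F589
M5
G00 X0.000 Y0.000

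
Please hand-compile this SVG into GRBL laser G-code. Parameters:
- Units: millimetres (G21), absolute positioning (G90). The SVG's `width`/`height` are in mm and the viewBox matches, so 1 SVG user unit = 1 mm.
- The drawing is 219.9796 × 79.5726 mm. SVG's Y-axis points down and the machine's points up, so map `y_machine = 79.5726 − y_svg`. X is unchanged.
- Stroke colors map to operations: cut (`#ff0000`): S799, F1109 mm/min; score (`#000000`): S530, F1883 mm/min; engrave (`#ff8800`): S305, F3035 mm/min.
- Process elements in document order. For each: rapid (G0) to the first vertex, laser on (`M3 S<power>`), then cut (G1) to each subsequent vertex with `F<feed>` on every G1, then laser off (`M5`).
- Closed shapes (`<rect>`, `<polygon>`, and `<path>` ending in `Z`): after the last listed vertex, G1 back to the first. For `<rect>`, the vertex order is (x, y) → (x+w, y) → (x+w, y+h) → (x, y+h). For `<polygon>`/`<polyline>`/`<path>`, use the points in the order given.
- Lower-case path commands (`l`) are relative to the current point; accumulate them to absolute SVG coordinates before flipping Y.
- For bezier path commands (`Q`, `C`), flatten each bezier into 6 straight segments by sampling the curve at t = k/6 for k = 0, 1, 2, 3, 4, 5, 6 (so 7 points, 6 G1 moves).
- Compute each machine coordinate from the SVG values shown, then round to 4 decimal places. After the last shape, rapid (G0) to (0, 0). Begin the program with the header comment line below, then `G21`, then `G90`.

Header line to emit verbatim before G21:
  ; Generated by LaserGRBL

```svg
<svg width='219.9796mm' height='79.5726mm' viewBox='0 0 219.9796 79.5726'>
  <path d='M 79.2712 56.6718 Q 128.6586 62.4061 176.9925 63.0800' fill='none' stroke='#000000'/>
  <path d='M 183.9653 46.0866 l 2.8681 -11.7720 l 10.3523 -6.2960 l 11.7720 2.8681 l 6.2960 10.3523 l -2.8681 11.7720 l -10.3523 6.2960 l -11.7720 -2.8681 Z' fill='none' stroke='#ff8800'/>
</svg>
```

; Generated by LaserGRBL
G21
G90
G0 X79.2712 Y22.9008
M3 S530
G1 X95.7044 Y21.1299 F1883
G1 X112.0791 Y19.6402 F1883
G1 X128.3952 Y18.4316 F1883
G1 X144.6528 Y17.5041 F1883
G1 X160.8519 Y16.8578 F1883
G1 X176.9925 Y16.4926 F1883
M5
G0 X183.9653 Y33.4860
M3 S305
G1 X186.8334 Y45.2580 F3035
G1 X197.1857 Y51.5540 F3035
G1 X208.9577 Y48.6859 F3035
G1 X215.2537 Y38.3336 F3035
G1 X212.3856 Y26.5616 F3035
G1 X202.0333 Y20.2656 F3035
G1 X190.2613 Y23.1337 F3035
G1 X183.9653 Y33.4860 F3035
M5
G0 X0.0000 Y0.0000

1 u = 1 mm; y_m = 79.5726 − y.

[1] `<path>` quadratic bezier, #000000→score S530 F1883: (79.2712,22.9008) → (95.7044,21.1299) → (112.0791,19.6402) → (128.3952,18.4316) → (144.6528,17.5041) → (160.8519,16.8578) → (176.9925,16.4926)

[2] `<path>` regular polygon, #ff8800→engrave S305 F3035: (183.9653,33.4860) → (186.8334,45.2580) → (197.1857,51.5540) → (208.9577,48.6859) → (215.2537,38.3336) → (212.3856,26.5616) → (202.0333,20.2656) → (190.2613,23.1337) → (183.9653,33.4860) (closed)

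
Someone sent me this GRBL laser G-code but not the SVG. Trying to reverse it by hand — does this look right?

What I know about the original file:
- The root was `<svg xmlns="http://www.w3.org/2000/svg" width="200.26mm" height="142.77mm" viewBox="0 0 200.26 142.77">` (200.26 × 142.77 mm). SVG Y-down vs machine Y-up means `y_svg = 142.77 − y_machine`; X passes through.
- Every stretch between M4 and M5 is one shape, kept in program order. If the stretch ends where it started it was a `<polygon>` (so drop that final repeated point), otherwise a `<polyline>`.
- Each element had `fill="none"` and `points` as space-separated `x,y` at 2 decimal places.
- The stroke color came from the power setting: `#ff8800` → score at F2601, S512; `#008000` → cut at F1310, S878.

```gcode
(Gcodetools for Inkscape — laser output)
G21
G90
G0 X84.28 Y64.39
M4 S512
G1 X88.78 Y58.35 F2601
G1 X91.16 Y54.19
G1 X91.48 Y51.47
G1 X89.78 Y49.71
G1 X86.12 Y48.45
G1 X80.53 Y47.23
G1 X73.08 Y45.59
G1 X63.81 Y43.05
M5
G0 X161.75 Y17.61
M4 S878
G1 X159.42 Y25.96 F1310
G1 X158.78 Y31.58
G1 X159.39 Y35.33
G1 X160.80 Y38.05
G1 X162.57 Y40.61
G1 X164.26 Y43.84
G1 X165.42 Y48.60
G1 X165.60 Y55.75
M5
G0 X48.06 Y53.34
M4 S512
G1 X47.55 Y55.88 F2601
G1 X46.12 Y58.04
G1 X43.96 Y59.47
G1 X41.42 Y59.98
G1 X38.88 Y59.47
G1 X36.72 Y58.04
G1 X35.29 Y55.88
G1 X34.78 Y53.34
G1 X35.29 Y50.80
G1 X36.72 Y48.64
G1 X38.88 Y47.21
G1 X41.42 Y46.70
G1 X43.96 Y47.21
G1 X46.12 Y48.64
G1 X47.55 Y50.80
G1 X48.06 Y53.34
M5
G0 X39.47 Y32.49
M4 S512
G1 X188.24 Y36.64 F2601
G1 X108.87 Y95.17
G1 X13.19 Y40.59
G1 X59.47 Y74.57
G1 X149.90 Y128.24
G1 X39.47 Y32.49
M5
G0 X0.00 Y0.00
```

Machine Y-up, SVG Y-down with viewBox height 142.77, so y_svg = 142.77 − y_machine; X carries over.

Run 1: S512 ⇒ score layer `#ff8800`. The run is open, so emit a `<polyline>` with points (Y-flipped): 84.28,78.38 88.78,84.42 91.16,88.58 91.48,91.30 89.78,93.06 86.12,94.32 80.53,95.54 73.08,97.18 63.81,99.72.

Run 2: S878 ⇒ cut layer `#008000`. The run is open, so emit a `<polyline>` with points (Y-flipped): 161.75,125.16 159.42,116.81 158.78,111.19 159.39,107.44 160.80,104.72 162.57,102.16 164.26,98.93 165.42,94.17 165.60,87.02.

Run 3: S512 ⇒ score layer `#ff8800`. The run returns to its start, so emit a `<polygon>` with points (Y-flipped): 48.06,89.43 47.55,86.89 46.12,84.73 43.96,83.30 41.42,82.79 38.88,83.30 36.72,84.73 35.29,86.89 34.78,89.43 35.29,91.97 36.72,94.13 38.88,95.56 41.42,96.07 43.96,95.56 46.12,94.13 47.55,91.97.

Run 4: power S512 maps to stroke `#ff8800` (score). The run returns to its start, so emit a `<polygon>` with points (Y-flipped): 39.47,110.28 188.24,106.13 108.87,47.60 13.19,102.18 59.47,68.20 149.90,14.53.

<svg xmlns="http://www.w3.org/2000/svg" width="200.26mm" height="142.77mm" viewBox="0 0 200.26 142.77">
  <polyline points="84.28,78.38 88.78,84.42 91.16,88.58 91.48,91.30 89.78,93.06 86.12,94.32 80.53,95.54 73.08,97.18 63.81,99.72" fill="none" stroke="#ff8800"/>
  <polyline points="161.75,125.16 159.42,116.81 158.78,111.19 159.39,107.44 160.80,104.72 162.57,102.16 164.26,98.93 165.42,94.17 165.60,87.02" fill="none" stroke="#008000"/>
  <polygon points="48.06,89.43 47.55,86.89 46.12,84.73 43.96,83.30 41.42,82.79 38.88,83.30 36.72,84.73 35.29,86.89 34.78,89.43 35.29,91.97 36.72,94.13 38.88,95.56 41.42,96.07 43.96,95.56 46.12,94.13 47.55,91.97" fill="none" stroke="#ff8800"/>
  <polygon points="39.47,110.28 188.24,106.13 108.87,47.60 13.19,102.18 59.47,68.20 149.90,14.53" fill="none" stroke="#ff8800"/>
</svg>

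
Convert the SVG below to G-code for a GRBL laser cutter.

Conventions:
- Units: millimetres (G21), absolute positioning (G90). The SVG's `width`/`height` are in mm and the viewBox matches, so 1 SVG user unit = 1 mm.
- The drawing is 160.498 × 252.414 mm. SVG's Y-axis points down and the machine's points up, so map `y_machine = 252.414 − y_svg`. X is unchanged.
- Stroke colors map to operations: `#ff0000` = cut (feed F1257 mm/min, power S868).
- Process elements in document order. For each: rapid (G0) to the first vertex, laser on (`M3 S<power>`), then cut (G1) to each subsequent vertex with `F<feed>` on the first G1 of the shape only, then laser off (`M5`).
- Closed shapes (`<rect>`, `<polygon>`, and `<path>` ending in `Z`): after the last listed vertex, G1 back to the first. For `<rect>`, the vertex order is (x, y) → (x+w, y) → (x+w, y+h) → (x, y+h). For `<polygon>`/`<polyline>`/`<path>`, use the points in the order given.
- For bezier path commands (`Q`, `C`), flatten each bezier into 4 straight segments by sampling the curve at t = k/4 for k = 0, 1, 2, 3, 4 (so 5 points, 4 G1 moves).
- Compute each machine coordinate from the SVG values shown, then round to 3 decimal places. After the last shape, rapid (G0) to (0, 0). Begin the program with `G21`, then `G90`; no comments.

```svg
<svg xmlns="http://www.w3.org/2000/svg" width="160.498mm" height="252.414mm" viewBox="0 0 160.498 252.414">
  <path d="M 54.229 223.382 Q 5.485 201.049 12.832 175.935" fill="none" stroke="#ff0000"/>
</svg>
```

G21
G90
G0 X54.229 Y29.032
M3 S868
G1 X33.363 Y40.372 F1257
G1 X19.508 Y52.060
G1 X12.664 Y64.096
G1 X12.832 Y76.479
M5
G0 X0.000 Y0.000

Since the viewBox matches the mm dimensions, user units are millimetres directly. The only transform is the Y-flip y_m = 252.414 − y_svg.

Shape 1 is a quadratic bezier drawn with `<path>`. Its stroke #ff0000 means cut at S868, F1257. After flipping Y the toolpath is (54.229,29.032) → (33.363,40.372) → (19.508,52.060) → (12.664,64.096) → (12.832,76.479).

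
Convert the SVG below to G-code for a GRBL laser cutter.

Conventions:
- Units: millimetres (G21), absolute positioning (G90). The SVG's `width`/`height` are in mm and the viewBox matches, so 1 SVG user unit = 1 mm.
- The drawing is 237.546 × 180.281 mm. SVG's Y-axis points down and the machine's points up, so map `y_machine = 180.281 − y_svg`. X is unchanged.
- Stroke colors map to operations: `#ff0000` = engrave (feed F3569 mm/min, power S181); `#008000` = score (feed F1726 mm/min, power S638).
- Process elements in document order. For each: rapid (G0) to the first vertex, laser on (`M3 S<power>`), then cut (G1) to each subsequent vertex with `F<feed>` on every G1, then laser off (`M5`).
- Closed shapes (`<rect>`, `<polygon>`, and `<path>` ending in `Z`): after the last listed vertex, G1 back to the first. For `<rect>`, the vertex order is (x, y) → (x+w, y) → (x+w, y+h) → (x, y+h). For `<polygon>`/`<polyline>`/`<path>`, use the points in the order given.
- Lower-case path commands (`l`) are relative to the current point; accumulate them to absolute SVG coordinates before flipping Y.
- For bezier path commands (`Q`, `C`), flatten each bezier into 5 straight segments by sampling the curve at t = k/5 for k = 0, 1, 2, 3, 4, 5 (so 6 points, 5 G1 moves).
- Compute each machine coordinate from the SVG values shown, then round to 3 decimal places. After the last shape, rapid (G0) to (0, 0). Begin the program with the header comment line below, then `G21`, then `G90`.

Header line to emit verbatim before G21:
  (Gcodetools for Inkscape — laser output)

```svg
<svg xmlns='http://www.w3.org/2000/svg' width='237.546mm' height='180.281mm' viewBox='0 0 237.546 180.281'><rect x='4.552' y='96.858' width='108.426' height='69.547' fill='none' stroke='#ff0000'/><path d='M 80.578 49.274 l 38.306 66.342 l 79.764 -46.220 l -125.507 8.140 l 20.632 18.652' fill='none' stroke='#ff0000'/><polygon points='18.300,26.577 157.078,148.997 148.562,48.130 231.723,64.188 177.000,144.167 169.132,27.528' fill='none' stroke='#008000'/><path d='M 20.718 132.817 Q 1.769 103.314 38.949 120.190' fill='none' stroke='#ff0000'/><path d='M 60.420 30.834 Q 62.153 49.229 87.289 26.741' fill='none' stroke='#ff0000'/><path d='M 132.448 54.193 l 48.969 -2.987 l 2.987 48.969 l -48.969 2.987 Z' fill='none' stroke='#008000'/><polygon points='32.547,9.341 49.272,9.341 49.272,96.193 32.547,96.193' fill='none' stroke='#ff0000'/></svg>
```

Since the viewBox matches the mm dimensions, user units are millimetres directly. The only transform is the Y-flip y_m = 180.281 − y_svg.

Shape 1 is a rectangle drawn with `<rect>`. Its stroke #ff0000 means engrave at S181, F3569. After flipping Y the toolpath is (4.552,83.423) → (112.978,83.423) → (112.978,13.876) → (4.552,13.876) → (4.552,83.423), returning to the start.

Shape 2 is a open polyline drawn with `<path>`. Its stroke #ff0000 means engrave at S181, F3569. After flipping Y the toolpath is (80.578,131.007) → (118.884,64.665) → (198.648,110.885) → (73.141,102.745) → (93.773,84.093).

Shape 3 is a closed polygon drawn with `<polygon>`. Its stroke #008000 means score at S638, F1726. After flipping Y the toolpath is (18.300,153.704) → (157.078,31.284) → (148.562,132.151) → (231.723,116.093) → (177.000,36.114) → (169.132,152.753) → (18.300,153.704), returning to the start.

Shape 4 is a quadratic bezier drawn with `<path>`. Its stroke #ff0000 means engrave at S181, F3569. After flipping Y the toolpath is (20.718,47.464) → (15.384,57.410) → (14.539,63.646) → (18.186,66.171) → (26.322,64.986) → (38.949,60.091).

Shape 5 is a quadratic bezier drawn with `<path>`. Its stroke #ff0000 means engrave at S181, F3569. After flipping Y the toolpath is (60.420,149.447) → (62.049,143.724) → (65.551,141.272) → (70.925,142.091) → (78.171,146.180) → (87.289,153.540).

Shape 6 is a regular polygon drawn with `<path>`. Its stroke #008000 means score at S638, F1726. After flipping Y the toolpath is (132.448,126.088) → (181.417,129.075) → (184.404,80.106) → (135.435,77.119) → (132.448,126.088), returning to the start.

Shape 7 is a rectangle drawn with `<polygon>`. Its stroke #ff0000 means engrave at S181, F3569. After flipping Y the toolpath is (32.547,170.940) → (49.272,170.940) → (49.272,84.088) → (32.547,84.088) → (32.547,170.940), returning to the start.

(Gcodetools for Inkscape — laser output)
G21
G90
G0 X4.552 Y83.423
M3 S181
G1 X112.978 Y83.423 F3569
G1 X112.978 Y13.876 F3569
G1 X4.552 Y13.876 F3569
G1 X4.552 Y83.423 F3569
M5
G0 X80.578 Y131.007
M3 S181
G1 X118.884 Y64.665 F3569
G1 X198.648 Y110.885 F3569
G1 X73.141 Y102.745 F3569
G1 X93.773 Y84.093 F3569
M5
G0 X18.300 Y153.704
M3 S638
G1 X157.078 Y31.284 F1726
G1 X148.562 Y132.151 F1726
G1 X231.723 Y116.093 F1726
G1 X177.000 Y36.114 F1726
G1 X169.132 Y152.753 F1726
G1 X18.300 Y153.704 F1726
M5
G0 X20.718 Y47.464
M3 S181
G1 X15.384 Y57.410 F3569
G1 X14.539 Y63.646 F3569
G1 X18.186 Y66.171 F3569
G1 X26.322 Y64.986 F3569
G1 X38.949 Y60.091 F3569
M5
G0 X60.420 Y149.447
M3 S181
G1 X62.049 Y143.724 F3569
G1 X65.551 Y141.272 F3569
G1 X70.925 Y142.091 F3569
G1 X78.171 Y146.180 F3569
G1 X87.289 Y153.540 F3569
M5
G0 X132.448 Y126.088
M3 S638
G1 X181.417 Y129.075 F1726
G1 X184.404 Y80.106 F1726
G1 X135.435 Y77.119 F1726
G1 X132.448 Y126.088 F1726
M5
G0 X32.547 Y170.940
M3 S181
G1 X49.272 Y170.940 F3569
G1 X49.272 Y84.088 F3569
G1 X32.547 Y84.088 F3569
G1 X32.547 Y170.940 F3569
M5
G0 X0.000 Y0.000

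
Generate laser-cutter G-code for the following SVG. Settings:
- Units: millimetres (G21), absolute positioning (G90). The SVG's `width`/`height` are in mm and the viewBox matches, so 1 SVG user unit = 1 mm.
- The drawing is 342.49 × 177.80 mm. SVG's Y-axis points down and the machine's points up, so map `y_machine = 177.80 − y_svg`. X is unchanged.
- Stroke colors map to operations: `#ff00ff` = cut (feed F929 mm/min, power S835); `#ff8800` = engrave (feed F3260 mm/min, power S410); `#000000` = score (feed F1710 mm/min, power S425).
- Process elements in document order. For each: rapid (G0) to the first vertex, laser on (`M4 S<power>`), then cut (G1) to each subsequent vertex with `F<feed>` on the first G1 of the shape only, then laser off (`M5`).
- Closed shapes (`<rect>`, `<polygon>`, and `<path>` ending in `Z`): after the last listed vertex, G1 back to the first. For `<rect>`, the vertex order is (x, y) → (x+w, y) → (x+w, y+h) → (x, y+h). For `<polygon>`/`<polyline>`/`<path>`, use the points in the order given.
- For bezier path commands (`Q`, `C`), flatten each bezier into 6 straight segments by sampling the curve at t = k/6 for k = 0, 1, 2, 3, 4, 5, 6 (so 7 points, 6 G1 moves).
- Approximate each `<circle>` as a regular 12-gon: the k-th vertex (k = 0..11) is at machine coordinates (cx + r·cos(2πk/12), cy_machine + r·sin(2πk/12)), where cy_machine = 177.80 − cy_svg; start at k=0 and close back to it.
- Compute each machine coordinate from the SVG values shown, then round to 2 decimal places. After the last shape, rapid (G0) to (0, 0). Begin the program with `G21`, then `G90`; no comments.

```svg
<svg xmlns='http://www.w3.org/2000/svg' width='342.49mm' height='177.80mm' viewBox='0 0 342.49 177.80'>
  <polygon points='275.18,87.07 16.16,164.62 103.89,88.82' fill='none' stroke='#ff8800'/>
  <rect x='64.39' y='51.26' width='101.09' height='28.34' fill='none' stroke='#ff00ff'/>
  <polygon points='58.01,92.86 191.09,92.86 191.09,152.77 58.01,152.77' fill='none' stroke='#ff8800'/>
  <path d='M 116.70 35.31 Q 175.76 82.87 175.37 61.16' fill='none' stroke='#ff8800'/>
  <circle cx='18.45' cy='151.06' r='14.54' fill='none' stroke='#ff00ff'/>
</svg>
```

G21
G90
G0 X275.18 Y90.73
M4 S410
G1 X16.16 Y13.18 F3260
G1 X103.89 Y88.98
G1 X275.18 Y90.73
M5
G0 X64.39 Y126.54
M4 S835
G1 X165.48 Y126.54 F929
G1 X165.48 Y98.20
G1 X64.39 Y98.20
G1 X64.39 Y126.54
M5
G0 X58.01 Y84.94
M4 S410
G1 X191.09 Y84.94 F3260
G1 X191.09 Y25.03
G1 X58.01 Y25.03
G1 X58.01 Y84.94
M5
G0 X116.70 Y142.49
M4 S410
G1 X134.74 Y128.56 F3260
G1 X149.47 Y118.48
G1 X160.90 Y112.25
G1 X169.02 Y109.86
G1 X173.85 Y111.33
G1 X175.37 Y116.64
M5
G0 X32.99 Y26.74
M4 S835
G1 X31.04 Y34.01 F929
G1 X25.72 Y39.33
G1 X18.45 Y41.28
G1 X11.18 Y39.33
G1 X5.86 Y34.01
G1 X3.91 Y26.74
G1 X5.86 Y19.47
G1 X11.18 Y14.15
G1 X18.45 Y12.20
G1 X25.72 Y14.15
G1 X31.04 Y19.47
G1 X32.99 Y26.74
M5
G0 X0.00 Y0.00

1 u = 1 mm; y_m = 177.80 − y.

[1] `<polygon>` closed polygon, #ff8800→engrave S410 F3260: (275.18,90.73) → (16.16,13.18) → (103.89,88.98) → (275.18,90.73) (closed)

[2] `<rect>` rectangle, #ff00ff→cut S835 F929: (64.39,126.54) → (165.48,126.54) → (165.48,98.20) → (64.39,98.20) → (64.39,126.54) (closed)

[3] `<polygon>` rectangle, #ff8800→engrave S410 F3260: (58.01,84.94) → (191.09,84.94) → (191.09,25.03) → (58.01,25.03) → (58.01,84.94) (closed)

[4] `<path>` quadratic bezier, #ff8800→engrave S410 F3260: (116.70,142.49) → (134.74,128.56) → (149.47,118.48) → (160.90,112.25) → (169.02,109.86) → (173.85,111.33) → (175.37,116.64)

[5] `<circle>` circle, #ff00ff→cut S835 F929: (32.99,26.74) → (31.04,34.01) → (25.72,39.33) → (18.45,41.28) → (11.18,39.33) → (5.86,34.01) → (3.91,26.74) → (5.86,19.47) → (11.18,14.15) → (18.45,12.20) → (25.72,14.15) → (31.04,19.47) → (32.99,26.74) (closed)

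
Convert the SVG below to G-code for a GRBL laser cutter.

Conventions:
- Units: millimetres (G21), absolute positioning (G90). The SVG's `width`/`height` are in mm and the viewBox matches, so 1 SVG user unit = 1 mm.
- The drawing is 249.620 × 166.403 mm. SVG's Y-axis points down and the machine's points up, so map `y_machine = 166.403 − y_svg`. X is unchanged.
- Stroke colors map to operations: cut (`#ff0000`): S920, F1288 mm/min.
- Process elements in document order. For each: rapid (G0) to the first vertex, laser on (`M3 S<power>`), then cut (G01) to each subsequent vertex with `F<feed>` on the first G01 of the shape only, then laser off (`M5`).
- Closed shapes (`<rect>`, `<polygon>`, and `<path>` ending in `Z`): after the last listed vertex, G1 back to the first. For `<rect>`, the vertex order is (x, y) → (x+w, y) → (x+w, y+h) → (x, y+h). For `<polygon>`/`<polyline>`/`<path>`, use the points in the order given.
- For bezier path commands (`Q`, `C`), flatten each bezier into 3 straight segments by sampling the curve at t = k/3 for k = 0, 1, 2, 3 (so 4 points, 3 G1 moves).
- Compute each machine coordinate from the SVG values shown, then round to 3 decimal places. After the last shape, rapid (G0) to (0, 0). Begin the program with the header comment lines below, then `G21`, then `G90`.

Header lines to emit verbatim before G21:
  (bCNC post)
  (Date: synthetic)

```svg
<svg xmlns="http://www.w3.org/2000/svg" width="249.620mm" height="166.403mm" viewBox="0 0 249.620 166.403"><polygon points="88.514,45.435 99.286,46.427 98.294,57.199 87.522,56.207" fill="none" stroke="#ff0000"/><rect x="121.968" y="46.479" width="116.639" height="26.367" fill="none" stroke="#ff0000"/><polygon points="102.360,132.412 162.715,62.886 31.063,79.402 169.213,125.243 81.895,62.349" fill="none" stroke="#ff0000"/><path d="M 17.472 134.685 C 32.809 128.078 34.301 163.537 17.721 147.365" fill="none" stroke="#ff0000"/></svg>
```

Since the viewBox matches the mm dimensions, user units are millimetres directly. The only transform is the Y-flip y_m = 166.403 − y_svg.

Shape 1 is a regular polygon drawn with `<polygon>`. Its stroke #ff0000 means cut at S920, F1288. After flipping Y the toolpath is (88.514,120.968) → (99.286,119.976) → (98.294,109.204) → (87.522,110.196) → (88.514,120.968), returning to the start.

Shape 2 is a rectangle drawn with `<rect>`. Its stroke #ff0000 means cut at S920, F1288. After flipping Y the toolpath is (121.968,119.924) → (238.607,119.924) → (238.607,93.557) → (121.968,93.557) → (121.968,119.924), returning to the start.

Shape 3 is a closed polygon drawn with `<polygon>`. Its stroke #ff0000 means cut at S920, F1288. After flipping Y the toolpath is (102.360,33.991) → (162.715,103.517) → (31.063,87.001) → (169.213,41.160) → (81.895,104.054) → (102.360,33.991), returning to the start.

Shape 4 is a cubic bezier drawn with `<path>`. Its stroke #ff0000 means cut at S920, F1288. After flipping Y the toolpath is (17.472,31.718) → (28.037,27.773) → (28.434,16.606) → (17.721,19.038).

(bCNC post)
(Date: synthetic)
G21
G90
G0 X88.514 Y120.968
M3 S920
G01 X99.286 Y119.976 F1288
G01 X98.294 Y109.204
G01 X87.522 Y110.196
G01 X88.514 Y120.968
M5
G0 X121.968 Y119.924
M3 S920
G01 X238.607 Y119.924 F1288
G01 X238.607 Y93.557
G01 X121.968 Y93.557
G01 X121.968 Y119.924
M5
G0 X102.360 Y33.991
M3 S920
G01 X162.715 Y103.517 F1288
G01 X31.063 Y87.001
G01 X169.213 Y41.160
G01 X81.895 Y104.054
G01 X102.360 Y33.991
M5
G0 X17.472 Y31.718
M3 S920
G01 X28.037 Y27.773 F1288
G01 X28.434 Y16.606
G01 X17.721 Y19.038
M5
G0 X0.000 Y0.000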